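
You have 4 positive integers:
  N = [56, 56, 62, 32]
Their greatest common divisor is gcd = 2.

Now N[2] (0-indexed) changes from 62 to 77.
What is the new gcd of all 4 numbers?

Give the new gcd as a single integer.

Answer: 1

Derivation:
Numbers: [56, 56, 62, 32], gcd = 2
Change: index 2, 62 -> 77
gcd of the OTHER numbers (without index 2): gcd([56, 56, 32]) = 8
New gcd = gcd(g_others, new_val) = gcd(8, 77) = 1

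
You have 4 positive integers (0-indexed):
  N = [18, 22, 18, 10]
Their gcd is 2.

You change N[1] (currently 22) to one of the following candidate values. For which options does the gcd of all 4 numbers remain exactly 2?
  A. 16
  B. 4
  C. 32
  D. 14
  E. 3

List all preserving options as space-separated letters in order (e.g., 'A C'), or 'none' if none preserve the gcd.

Answer: A B C D

Derivation:
Old gcd = 2; gcd of others (without N[1]) = 2
New gcd for candidate v: gcd(2, v). Preserves old gcd iff gcd(2, v) = 2.
  Option A: v=16, gcd(2,16)=2 -> preserves
  Option B: v=4, gcd(2,4)=2 -> preserves
  Option C: v=32, gcd(2,32)=2 -> preserves
  Option D: v=14, gcd(2,14)=2 -> preserves
  Option E: v=3, gcd(2,3)=1 -> changes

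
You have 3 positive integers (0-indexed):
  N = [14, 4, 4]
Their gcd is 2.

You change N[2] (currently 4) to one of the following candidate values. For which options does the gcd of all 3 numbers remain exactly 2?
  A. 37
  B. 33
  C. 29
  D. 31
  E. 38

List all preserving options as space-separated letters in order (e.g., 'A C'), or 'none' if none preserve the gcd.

Old gcd = 2; gcd of others (without N[2]) = 2
New gcd for candidate v: gcd(2, v). Preserves old gcd iff gcd(2, v) = 2.
  Option A: v=37, gcd(2,37)=1 -> changes
  Option B: v=33, gcd(2,33)=1 -> changes
  Option C: v=29, gcd(2,29)=1 -> changes
  Option D: v=31, gcd(2,31)=1 -> changes
  Option E: v=38, gcd(2,38)=2 -> preserves

Answer: E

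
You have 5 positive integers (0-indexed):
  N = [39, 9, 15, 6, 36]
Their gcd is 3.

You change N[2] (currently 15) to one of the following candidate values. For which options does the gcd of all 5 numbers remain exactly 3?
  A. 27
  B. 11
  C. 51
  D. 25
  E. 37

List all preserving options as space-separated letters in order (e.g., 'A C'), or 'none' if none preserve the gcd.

Answer: A C

Derivation:
Old gcd = 3; gcd of others (without N[2]) = 3
New gcd for candidate v: gcd(3, v). Preserves old gcd iff gcd(3, v) = 3.
  Option A: v=27, gcd(3,27)=3 -> preserves
  Option B: v=11, gcd(3,11)=1 -> changes
  Option C: v=51, gcd(3,51)=3 -> preserves
  Option D: v=25, gcd(3,25)=1 -> changes
  Option E: v=37, gcd(3,37)=1 -> changes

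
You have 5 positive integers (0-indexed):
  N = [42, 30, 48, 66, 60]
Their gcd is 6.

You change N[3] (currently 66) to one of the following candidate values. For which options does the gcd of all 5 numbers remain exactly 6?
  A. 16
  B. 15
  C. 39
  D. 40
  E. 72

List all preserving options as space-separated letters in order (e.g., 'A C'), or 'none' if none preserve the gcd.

Answer: E

Derivation:
Old gcd = 6; gcd of others (without N[3]) = 6
New gcd for candidate v: gcd(6, v). Preserves old gcd iff gcd(6, v) = 6.
  Option A: v=16, gcd(6,16)=2 -> changes
  Option B: v=15, gcd(6,15)=3 -> changes
  Option C: v=39, gcd(6,39)=3 -> changes
  Option D: v=40, gcd(6,40)=2 -> changes
  Option E: v=72, gcd(6,72)=6 -> preserves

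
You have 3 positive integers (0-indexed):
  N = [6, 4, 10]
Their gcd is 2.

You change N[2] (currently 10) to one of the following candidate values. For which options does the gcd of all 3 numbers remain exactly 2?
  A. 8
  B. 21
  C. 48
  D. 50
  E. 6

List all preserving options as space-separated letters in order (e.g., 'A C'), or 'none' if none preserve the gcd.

Answer: A C D E

Derivation:
Old gcd = 2; gcd of others (without N[2]) = 2
New gcd for candidate v: gcd(2, v). Preserves old gcd iff gcd(2, v) = 2.
  Option A: v=8, gcd(2,8)=2 -> preserves
  Option B: v=21, gcd(2,21)=1 -> changes
  Option C: v=48, gcd(2,48)=2 -> preserves
  Option D: v=50, gcd(2,50)=2 -> preserves
  Option E: v=6, gcd(2,6)=2 -> preserves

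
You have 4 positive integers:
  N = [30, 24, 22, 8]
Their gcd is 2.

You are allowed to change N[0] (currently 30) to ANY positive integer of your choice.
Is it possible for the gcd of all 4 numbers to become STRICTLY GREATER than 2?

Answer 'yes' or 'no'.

Answer: no

Derivation:
Current gcd = 2
gcd of all OTHER numbers (without N[0]=30): gcd([24, 22, 8]) = 2
The new gcd after any change is gcd(2, new_value).
This can be at most 2.
Since 2 = old gcd 2, the gcd can only stay the same or decrease.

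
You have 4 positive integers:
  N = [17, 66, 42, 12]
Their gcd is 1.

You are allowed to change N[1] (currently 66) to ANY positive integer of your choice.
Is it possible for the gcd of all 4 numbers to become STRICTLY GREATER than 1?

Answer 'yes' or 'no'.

Current gcd = 1
gcd of all OTHER numbers (without N[1]=66): gcd([17, 42, 12]) = 1
The new gcd after any change is gcd(1, new_value).
This can be at most 1.
Since 1 = old gcd 1, the gcd can only stay the same or decrease.

Answer: no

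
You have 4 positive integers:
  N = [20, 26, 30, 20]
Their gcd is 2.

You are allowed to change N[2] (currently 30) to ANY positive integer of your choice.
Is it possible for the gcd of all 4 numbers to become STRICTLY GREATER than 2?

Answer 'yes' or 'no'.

Answer: no

Derivation:
Current gcd = 2
gcd of all OTHER numbers (without N[2]=30): gcd([20, 26, 20]) = 2
The new gcd after any change is gcd(2, new_value).
This can be at most 2.
Since 2 = old gcd 2, the gcd can only stay the same or decrease.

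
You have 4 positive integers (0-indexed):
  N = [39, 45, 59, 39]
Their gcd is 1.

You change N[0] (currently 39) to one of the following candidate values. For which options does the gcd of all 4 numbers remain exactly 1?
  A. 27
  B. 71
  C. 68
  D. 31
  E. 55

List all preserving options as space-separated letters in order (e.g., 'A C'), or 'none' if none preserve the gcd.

Old gcd = 1; gcd of others (without N[0]) = 1
New gcd for candidate v: gcd(1, v). Preserves old gcd iff gcd(1, v) = 1.
  Option A: v=27, gcd(1,27)=1 -> preserves
  Option B: v=71, gcd(1,71)=1 -> preserves
  Option C: v=68, gcd(1,68)=1 -> preserves
  Option D: v=31, gcd(1,31)=1 -> preserves
  Option E: v=55, gcd(1,55)=1 -> preserves

Answer: A B C D E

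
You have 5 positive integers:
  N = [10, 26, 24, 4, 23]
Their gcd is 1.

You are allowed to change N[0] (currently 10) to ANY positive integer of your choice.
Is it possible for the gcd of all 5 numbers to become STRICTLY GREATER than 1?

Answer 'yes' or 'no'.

Answer: no

Derivation:
Current gcd = 1
gcd of all OTHER numbers (without N[0]=10): gcd([26, 24, 4, 23]) = 1
The new gcd after any change is gcd(1, new_value).
This can be at most 1.
Since 1 = old gcd 1, the gcd can only stay the same or decrease.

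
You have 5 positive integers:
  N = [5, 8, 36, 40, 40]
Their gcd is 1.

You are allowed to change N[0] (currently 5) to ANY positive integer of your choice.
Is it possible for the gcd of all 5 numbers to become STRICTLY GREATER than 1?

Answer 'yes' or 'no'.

Answer: yes

Derivation:
Current gcd = 1
gcd of all OTHER numbers (without N[0]=5): gcd([8, 36, 40, 40]) = 4
The new gcd after any change is gcd(4, new_value).
This can be at most 4.
Since 4 > old gcd 1, the gcd CAN increase (e.g., set N[0] = 4).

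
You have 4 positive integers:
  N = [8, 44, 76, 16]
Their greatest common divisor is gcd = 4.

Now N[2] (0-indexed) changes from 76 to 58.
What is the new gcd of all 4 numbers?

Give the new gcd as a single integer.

Answer: 2

Derivation:
Numbers: [8, 44, 76, 16], gcd = 4
Change: index 2, 76 -> 58
gcd of the OTHER numbers (without index 2): gcd([8, 44, 16]) = 4
New gcd = gcd(g_others, new_val) = gcd(4, 58) = 2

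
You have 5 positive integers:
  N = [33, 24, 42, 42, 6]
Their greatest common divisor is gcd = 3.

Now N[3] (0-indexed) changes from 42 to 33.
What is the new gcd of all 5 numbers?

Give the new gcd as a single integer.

Answer: 3

Derivation:
Numbers: [33, 24, 42, 42, 6], gcd = 3
Change: index 3, 42 -> 33
gcd of the OTHER numbers (without index 3): gcd([33, 24, 42, 6]) = 3
New gcd = gcd(g_others, new_val) = gcd(3, 33) = 3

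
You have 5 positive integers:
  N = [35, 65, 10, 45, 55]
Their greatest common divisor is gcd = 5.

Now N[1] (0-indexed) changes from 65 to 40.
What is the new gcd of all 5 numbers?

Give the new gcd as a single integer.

Answer: 5

Derivation:
Numbers: [35, 65, 10, 45, 55], gcd = 5
Change: index 1, 65 -> 40
gcd of the OTHER numbers (without index 1): gcd([35, 10, 45, 55]) = 5
New gcd = gcd(g_others, new_val) = gcd(5, 40) = 5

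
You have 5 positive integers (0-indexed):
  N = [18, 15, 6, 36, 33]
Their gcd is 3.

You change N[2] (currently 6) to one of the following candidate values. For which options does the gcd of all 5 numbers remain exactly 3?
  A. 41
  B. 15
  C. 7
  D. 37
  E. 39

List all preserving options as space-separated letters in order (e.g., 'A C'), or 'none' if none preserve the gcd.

Old gcd = 3; gcd of others (without N[2]) = 3
New gcd for candidate v: gcd(3, v). Preserves old gcd iff gcd(3, v) = 3.
  Option A: v=41, gcd(3,41)=1 -> changes
  Option B: v=15, gcd(3,15)=3 -> preserves
  Option C: v=7, gcd(3,7)=1 -> changes
  Option D: v=37, gcd(3,37)=1 -> changes
  Option E: v=39, gcd(3,39)=3 -> preserves

Answer: B E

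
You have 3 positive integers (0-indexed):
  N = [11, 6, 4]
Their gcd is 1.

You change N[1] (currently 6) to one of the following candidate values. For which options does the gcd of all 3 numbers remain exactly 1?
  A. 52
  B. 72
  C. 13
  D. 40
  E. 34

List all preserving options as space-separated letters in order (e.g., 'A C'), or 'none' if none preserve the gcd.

Answer: A B C D E

Derivation:
Old gcd = 1; gcd of others (without N[1]) = 1
New gcd for candidate v: gcd(1, v). Preserves old gcd iff gcd(1, v) = 1.
  Option A: v=52, gcd(1,52)=1 -> preserves
  Option B: v=72, gcd(1,72)=1 -> preserves
  Option C: v=13, gcd(1,13)=1 -> preserves
  Option D: v=40, gcd(1,40)=1 -> preserves
  Option E: v=34, gcd(1,34)=1 -> preserves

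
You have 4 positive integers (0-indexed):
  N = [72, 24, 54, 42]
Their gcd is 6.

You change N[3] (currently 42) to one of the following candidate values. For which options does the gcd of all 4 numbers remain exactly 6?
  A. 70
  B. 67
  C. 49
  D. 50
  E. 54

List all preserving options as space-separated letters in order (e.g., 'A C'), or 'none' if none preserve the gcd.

Answer: E

Derivation:
Old gcd = 6; gcd of others (without N[3]) = 6
New gcd for candidate v: gcd(6, v). Preserves old gcd iff gcd(6, v) = 6.
  Option A: v=70, gcd(6,70)=2 -> changes
  Option B: v=67, gcd(6,67)=1 -> changes
  Option C: v=49, gcd(6,49)=1 -> changes
  Option D: v=50, gcd(6,50)=2 -> changes
  Option E: v=54, gcd(6,54)=6 -> preserves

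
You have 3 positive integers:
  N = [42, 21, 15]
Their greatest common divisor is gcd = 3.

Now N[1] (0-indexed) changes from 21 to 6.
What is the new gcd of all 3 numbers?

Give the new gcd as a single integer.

Answer: 3

Derivation:
Numbers: [42, 21, 15], gcd = 3
Change: index 1, 21 -> 6
gcd of the OTHER numbers (without index 1): gcd([42, 15]) = 3
New gcd = gcd(g_others, new_val) = gcd(3, 6) = 3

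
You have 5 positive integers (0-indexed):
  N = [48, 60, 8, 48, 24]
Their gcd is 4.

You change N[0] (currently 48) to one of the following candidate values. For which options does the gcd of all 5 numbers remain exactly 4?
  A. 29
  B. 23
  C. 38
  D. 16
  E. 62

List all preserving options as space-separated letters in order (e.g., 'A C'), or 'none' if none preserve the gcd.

Answer: D

Derivation:
Old gcd = 4; gcd of others (without N[0]) = 4
New gcd for candidate v: gcd(4, v). Preserves old gcd iff gcd(4, v) = 4.
  Option A: v=29, gcd(4,29)=1 -> changes
  Option B: v=23, gcd(4,23)=1 -> changes
  Option C: v=38, gcd(4,38)=2 -> changes
  Option D: v=16, gcd(4,16)=4 -> preserves
  Option E: v=62, gcd(4,62)=2 -> changes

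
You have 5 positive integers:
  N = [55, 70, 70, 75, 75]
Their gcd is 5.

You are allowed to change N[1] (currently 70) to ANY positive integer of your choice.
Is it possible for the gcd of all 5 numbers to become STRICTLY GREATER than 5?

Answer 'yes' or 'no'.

Answer: no

Derivation:
Current gcd = 5
gcd of all OTHER numbers (without N[1]=70): gcd([55, 70, 75, 75]) = 5
The new gcd after any change is gcd(5, new_value).
This can be at most 5.
Since 5 = old gcd 5, the gcd can only stay the same or decrease.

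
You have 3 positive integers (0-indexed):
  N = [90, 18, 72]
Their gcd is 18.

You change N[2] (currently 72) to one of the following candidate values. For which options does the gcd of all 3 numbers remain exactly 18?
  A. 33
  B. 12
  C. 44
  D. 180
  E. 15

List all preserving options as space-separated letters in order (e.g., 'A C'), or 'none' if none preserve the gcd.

Answer: D

Derivation:
Old gcd = 18; gcd of others (without N[2]) = 18
New gcd for candidate v: gcd(18, v). Preserves old gcd iff gcd(18, v) = 18.
  Option A: v=33, gcd(18,33)=3 -> changes
  Option B: v=12, gcd(18,12)=6 -> changes
  Option C: v=44, gcd(18,44)=2 -> changes
  Option D: v=180, gcd(18,180)=18 -> preserves
  Option E: v=15, gcd(18,15)=3 -> changes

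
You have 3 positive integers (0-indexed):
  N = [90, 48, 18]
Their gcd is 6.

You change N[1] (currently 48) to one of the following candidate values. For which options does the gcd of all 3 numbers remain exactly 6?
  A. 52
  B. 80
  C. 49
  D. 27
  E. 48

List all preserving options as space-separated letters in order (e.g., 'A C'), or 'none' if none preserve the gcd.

Old gcd = 6; gcd of others (without N[1]) = 18
New gcd for candidate v: gcd(18, v). Preserves old gcd iff gcd(18, v) = 6.
  Option A: v=52, gcd(18,52)=2 -> changes
  Option B: v=80, gcd(18,80)=2 -> changes
  Option C: v=49, gcd(18,49)=1 -> changes
  Option D: v=27, gcd(18,27)=9 -> changes
  Option E: v=48, gcd(18,48)=6 -> preserves

Answer: E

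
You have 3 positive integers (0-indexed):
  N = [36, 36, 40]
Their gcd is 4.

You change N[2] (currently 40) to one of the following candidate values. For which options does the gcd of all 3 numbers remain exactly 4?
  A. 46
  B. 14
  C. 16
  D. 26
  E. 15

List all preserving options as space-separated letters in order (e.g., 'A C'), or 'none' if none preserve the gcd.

Old gcd = 4; gcd of others (without N[2]) = 36
New gcd for candidate v: gcd(36, v). Preserves old gcd iff gcd(36, v) = 4.
  Option A: v=46, gcd(36,46)=2 -> changes
  Option B: v=14, gcd(36,14)=2 -> changes
  Option C: v=16, gcd(36,16)=4 -> preserves
  Option D: v=26, gcd(36,26)=2 -> changes
  Option E: v=15, gcd(36,15)=3 -> changes

Answer: C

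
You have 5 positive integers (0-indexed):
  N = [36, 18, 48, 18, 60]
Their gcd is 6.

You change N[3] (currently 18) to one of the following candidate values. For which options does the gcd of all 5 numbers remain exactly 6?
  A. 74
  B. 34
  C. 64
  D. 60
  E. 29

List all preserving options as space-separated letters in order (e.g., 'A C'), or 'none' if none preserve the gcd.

Answer: D

Derivation:
Old gcd = 6; gcd of others (without N[3]) = 6
New gcd for candidate v: gcd(6, v). Preserves old gcd iff gcd(6, v) = 6.
  Option A: v=74, gcd(6,74)=2 -> changes
  Option B: v=34, gcd(6,34)=2 -> changes
  Option C: v=64, gcd(6,64)=2 -> changes
  Option D: v=60, gcd(6,60)=6 -> preserves
  Option E: v=29, gcd(6,29)=1 -> changes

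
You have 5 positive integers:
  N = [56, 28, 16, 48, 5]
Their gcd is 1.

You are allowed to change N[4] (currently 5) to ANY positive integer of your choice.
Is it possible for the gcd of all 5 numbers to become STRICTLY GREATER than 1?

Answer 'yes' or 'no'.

Answer: yes

Derivation:
Current gcd = 1
gcd of all OTHER numbers (without N[4]=5): gcd([56, 28, 16, 48]) = 4
The new gcd after any change is gcd(4, new_value).
This can be at most 4.
Since 4 > old gcd 1, the gcd CAN increase (e.g., set N[4] = 4).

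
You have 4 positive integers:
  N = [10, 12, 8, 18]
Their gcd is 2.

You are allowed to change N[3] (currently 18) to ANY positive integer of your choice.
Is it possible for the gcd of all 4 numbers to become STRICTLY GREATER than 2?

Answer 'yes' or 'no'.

Answer: no

Derivation:
Current gcd = 2
gcd of all OTHER numbers (without N[3]=18): gcd([10, 12, 8]) = 2
The new gcd after any change is gcd(2, new_value).
This can be at most 2.
Since 2 = old gcd 2, the gcd can only stay the same or decrease.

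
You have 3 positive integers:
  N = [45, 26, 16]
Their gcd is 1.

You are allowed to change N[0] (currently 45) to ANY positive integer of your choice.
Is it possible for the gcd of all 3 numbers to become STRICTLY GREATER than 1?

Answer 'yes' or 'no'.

Current gcd = 1
gcd of all OTHER numbers (without N[0]=45): gcd([26, 16]) = 2
The new gcd after any change is gcd(2, new_value).
This can be at most 2.
Since 2 > old gcd 1, the gcd CAN increase (e.g., set N[0] = 2).

Answer: yes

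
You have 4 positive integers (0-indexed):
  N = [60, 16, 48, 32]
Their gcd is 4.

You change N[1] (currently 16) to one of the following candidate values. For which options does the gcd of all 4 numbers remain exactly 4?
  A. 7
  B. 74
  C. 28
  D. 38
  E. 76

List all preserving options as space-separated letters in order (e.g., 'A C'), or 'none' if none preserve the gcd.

Answer: C E

Derivation:
Old gcd = 4; gcd of others (without N[1]) = 4
New gcd for candidate v: gcd(4, v). Preserves old gcd iff gcd(4, v) = 4.
  Option A: v=7, gcd(4,7)=1 -> changes
  Option B: v=74, gcd(4,74)=2 -> changes
  Option C: v=28, gcd(4,28)=4 -> preserves
  Option D: v=38, gcd(4,38)=2 -> changes
  Option E: v=76, gcd(4,76)=4 -> preserves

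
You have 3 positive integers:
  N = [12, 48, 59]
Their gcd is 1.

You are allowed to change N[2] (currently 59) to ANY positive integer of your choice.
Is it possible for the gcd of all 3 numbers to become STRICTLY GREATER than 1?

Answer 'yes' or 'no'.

Current gcd = 1
gcd of all OTHER numbers (without N[2]=59): gcd([12, 48]) = 12
The new gcd after any change is gcd(12, new_value).
This can be at most 12.
Since 12 > old gcd 1, the gcd CAN increase (e.g., set N[2] = 12).

Answer: yes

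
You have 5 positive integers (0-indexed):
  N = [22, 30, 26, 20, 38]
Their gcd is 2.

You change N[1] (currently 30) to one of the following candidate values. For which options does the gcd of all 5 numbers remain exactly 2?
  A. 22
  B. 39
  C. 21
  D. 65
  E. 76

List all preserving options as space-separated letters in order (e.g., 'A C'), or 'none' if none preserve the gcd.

Answer: A E

Derivation:
Old gcd = 2; gcd of others (without N[1]) = 2
New gcd for candidate v: gcd(2, v). Preserves old gcd iff gcd(2, v) = 2.
  Option A: v=22, gcd(2,22)=2 -> preserves
  Option B: v=39, gcd(2,39)=1 -> changes
  Option C: v=21, gcd(2,21)=1 -> changes
  Option D: v=65, gcd(2,65)=1 -> changes
  Option E: v=76, gcd(2,76)=2 -> preserves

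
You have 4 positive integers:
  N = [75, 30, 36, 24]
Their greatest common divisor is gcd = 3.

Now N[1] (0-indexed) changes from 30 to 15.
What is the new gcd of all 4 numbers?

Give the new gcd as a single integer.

Answer: 3

Derivation:
Numbers: [75, 30, 36, 24], gcd = 3
Change: index 1, 30 -> 15
gcd of the OTHER numbers (without index 1): gcd([75, 36, 24]) = 3
New gcd = gcd(g_others, new_val) = gcd(3, 15) = 3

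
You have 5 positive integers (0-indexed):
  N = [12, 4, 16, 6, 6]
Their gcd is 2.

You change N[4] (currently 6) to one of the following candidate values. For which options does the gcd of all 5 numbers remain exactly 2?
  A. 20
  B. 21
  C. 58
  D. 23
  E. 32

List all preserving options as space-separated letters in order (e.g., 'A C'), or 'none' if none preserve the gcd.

Old gcd = 2; gcd of others (without N[4]) = 2
New gcd for candidate v: gcd(2, v). Preserves old gcd iff gcd(2, v) = 2.
  Option A: v=20, gcd(2,20)=2 -> preserves
  Option B: v=21, gcd(2,21)=1 -> changes
  Option C: v=58, gcd(2,58)=2 -> preserves
  Option D: v=23, gcd(2,23)=1 -> changes
  Option E: v=32, gcd(2,32)=2 -> preserves

Answer: A C E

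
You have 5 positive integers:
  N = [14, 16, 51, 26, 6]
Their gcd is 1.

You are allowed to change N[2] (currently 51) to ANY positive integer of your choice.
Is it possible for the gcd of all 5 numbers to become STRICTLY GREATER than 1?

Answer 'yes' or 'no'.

Current gcd = 1
gcd of all OTHER numbers (without N[2]=51): gcd([14, 16, 26, 6]) = 2
The new gcd after any change is gcd(2, new_value).
This can be at most 2.
Since 2 > old gcd 1, the gcd CAN increase (e.g., set N[2] = 2).

Answer: yes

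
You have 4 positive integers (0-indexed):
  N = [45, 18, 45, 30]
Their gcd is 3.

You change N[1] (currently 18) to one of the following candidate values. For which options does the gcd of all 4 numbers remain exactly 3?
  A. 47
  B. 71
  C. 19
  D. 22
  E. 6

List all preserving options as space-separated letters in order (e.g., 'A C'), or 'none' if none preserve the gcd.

Old gcd = 3; gcd of others (without N[1]) = 15
New gcd for candidate v: gcd(15, v). Preserves old gcd iff gcd(15, v) = 3.
  Option A: v=47, gcd(15,47)=1 -> changes
  Option B: v=71, gcd(15,71)=1 -> changes
  Option C: v=19, gcd(15,19)=1 -> changes
  Option D: v=22, gcd(15,22)=1 -> changes
  Option E: v=6, gcd(15,6)=3 -> preserves

Answer: E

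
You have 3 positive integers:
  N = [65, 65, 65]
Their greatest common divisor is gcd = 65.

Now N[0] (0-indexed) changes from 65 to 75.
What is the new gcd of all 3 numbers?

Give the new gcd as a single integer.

Numbers: [65, 65, 65], gcd = 65
Change: index 0, 65 -> 75
gcd of the OTHER numbers (without index 0): gcd([65, 65]) = 65
New gcd = gcd(g_others, new_val) = gcd(65, 75) = 5

Answer: 5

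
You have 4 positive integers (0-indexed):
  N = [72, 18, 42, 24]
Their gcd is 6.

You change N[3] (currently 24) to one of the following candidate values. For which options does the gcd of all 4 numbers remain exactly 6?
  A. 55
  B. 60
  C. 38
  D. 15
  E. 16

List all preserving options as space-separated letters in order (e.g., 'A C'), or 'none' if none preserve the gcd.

Answer: B

Derivation:
Old gcd = 6; gcd of others (without N[3]) = 6
New gcd for candidate v: gcd(6, v). Preserves old gcd iff gcd(6, v) = 6.
  Option A: v=55, gcd(6,55)=1 -> changes
  Option B: v=60, gcd(6,60)=6 -> preserves
  Option C: v=38, gcd(6,38)=2 -> changes
  Option D: v=15, gcd(6,15)=3 -> changes
  Option E: v=16, gcd(6,16)=2 -> changes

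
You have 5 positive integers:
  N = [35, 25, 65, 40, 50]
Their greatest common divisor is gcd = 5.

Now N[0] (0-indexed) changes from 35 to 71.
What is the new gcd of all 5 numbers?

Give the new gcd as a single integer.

Answer: 1

Derivation:
Numbers: [35, 25, 65, 40, 50], gcd = 5
Change: index 0, 35 -> 71
gcd of the OTHER numbers (without index 0): gcd([25, 65, 40, 50]) = 5
New gcd = gcd(g_others, new_val) = gcd(5, 71) = 1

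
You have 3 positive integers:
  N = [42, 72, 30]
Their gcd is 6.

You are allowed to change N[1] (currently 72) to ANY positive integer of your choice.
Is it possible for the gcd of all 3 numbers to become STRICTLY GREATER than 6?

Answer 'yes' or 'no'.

Current gcd = 6
gcd of all OTHER numbers (without N[1]=72): gcd([42, 30]) = 6
The new gcd after any change is gcd(6, new_value).
This can be at most 6.
Since 6 = old gcd 6, the gcd can only stay the same or decrease.

Answer: no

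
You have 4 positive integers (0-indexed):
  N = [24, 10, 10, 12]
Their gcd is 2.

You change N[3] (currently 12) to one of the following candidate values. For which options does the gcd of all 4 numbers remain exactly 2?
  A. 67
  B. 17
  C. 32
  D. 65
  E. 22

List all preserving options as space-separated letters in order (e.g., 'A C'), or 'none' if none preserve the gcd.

Answer: C E

Derivation:
Old gcd = 2; gcd of others (without N[3]) = 2
New gcd for candidate v: gcd(2, v). Preserves old gcd iff gcd(2, v) = 2.
  Option A: v=67, gcd(2,67)=1 -> changes
  Option B: v=17, gcd(2,17)=1 -> changes
  Option C: v=32, gcd(2,32)=2 -> preserves
  Option D: v=65, gcd(2,65)=1 -> changes
  Option E: v=22, gcd(2,22)=2 -> preserves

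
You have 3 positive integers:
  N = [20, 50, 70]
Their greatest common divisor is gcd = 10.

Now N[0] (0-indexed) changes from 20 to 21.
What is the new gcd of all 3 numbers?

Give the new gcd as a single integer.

Answer: 1

Derivation:
Numbers: [20, 50, 70], gcd = 10
Change: index 0, 20 -> 21
gcd of the OTHER numbers (without index 0): gcd([50, 70]) = 10
New gcd = gcd(g_others, new_val) = gcd(10, 21) = 1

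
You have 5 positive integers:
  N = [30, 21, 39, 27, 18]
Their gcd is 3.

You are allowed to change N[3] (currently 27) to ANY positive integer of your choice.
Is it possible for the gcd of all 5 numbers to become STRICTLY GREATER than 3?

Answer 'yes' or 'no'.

Answer: no

Derivation:
Current gcd = 3
gcd of all OTHER numbers (without N[3]=27): gcd([30, 21, 39, 18]) = 3
The new gcd after any change is gcd(3, new_value).
This can be at most 3.
Since 3 = old gcd 3, the gcd can only stay the same or decrease.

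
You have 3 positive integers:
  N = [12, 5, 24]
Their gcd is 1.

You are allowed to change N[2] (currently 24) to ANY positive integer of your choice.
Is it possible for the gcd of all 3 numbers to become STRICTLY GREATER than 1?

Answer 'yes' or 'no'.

Answer: no

Derivation:
Current gcd = 1
gcd of all OTHER numbers (without N[2]=24): gcd([12, 5]) = 1
The new gcd after any change is gcd(1, new_value).
This can be at most 1.
Since 1 = old gcd 1, the gcd can only stay the same or decrease.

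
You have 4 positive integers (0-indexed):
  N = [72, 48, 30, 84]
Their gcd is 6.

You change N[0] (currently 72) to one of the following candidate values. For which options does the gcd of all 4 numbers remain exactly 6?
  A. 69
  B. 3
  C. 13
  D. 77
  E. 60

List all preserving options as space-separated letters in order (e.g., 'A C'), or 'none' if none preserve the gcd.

Answer: E

Derivation:
Old gcd = 6; gcd of others (without N[0]) = 6
New gcd for candidate v: gcd(6, v). Preserves old gcd iff gcd(6, v) = 6.
  Option A: v=69, gcd(6,69)=3 -> changes
  Option B: v=3, gcd(6,3)=3 -> changes
  Option C: v=13, gcd(6,13)=1 -> changes
  Option D: v=77, gcd(6,77)=1 -> changes
  Option E: v=60, gcd(6,60)=6 -> preserves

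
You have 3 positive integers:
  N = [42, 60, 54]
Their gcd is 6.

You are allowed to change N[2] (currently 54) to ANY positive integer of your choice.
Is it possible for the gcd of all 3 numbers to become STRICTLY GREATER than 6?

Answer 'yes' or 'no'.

Answer: no

Derivation:
Current gcd = 6
gcd of all OTHER numbers (without N[2]=54): gcd([42, 60]) = 6
The new gcd after any change is gcd(6, new_value).
This can be at most 6.
Since 6 = old gcd 6, the gcd can only stay the same or decrease.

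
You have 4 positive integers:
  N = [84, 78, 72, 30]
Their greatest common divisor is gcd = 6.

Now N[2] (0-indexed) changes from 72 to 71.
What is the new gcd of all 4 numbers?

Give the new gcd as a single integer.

Answer: 1

Derivation:
Numbers: [84, 78, 72, 30], gcd = 6
Change: index 2, 72 -> 71
gcd of the OTHER numbers (without index 2): gcd([84, 78, 30]) = 6
New gcd = gcd(g_others, new_val) = gcd(6, 71) = 1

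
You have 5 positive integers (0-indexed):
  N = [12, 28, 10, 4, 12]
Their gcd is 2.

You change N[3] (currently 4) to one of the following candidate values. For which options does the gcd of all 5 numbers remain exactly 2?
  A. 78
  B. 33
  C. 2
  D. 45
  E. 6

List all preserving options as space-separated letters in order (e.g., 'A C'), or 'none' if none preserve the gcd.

Old gcd = 2; gcd of others (without N[3]) = 2
New gcd for candidate v: gcd(2, v). Preserves old gcd iff gcd(2, v) = 2.
  Option A: v=78, gcd(2,78)=2 -> preserves
  Option B: v=33, gcd(2,33)=1 -> changes
  Option C: v=2, gcd(2,2)=2 -> preserves
  Option D: v=45, gcd(2,45)=1 -> changes
  Option E: v=6, gcd(2,6)=2 -> preserves

Answer: A C E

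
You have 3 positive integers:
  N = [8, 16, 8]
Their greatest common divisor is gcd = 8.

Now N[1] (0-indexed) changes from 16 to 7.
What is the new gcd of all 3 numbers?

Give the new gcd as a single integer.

Answer: 1

Derivation:
Numbers: [8, 16, 8], gcd = 8
Change: index 1, 16 -> 7
gcd of the OTHER numbers (without index 1): gcd([8, 8]) = 8
New gcd = gcd(g_others, new_val) = gcd(8, 7) = 1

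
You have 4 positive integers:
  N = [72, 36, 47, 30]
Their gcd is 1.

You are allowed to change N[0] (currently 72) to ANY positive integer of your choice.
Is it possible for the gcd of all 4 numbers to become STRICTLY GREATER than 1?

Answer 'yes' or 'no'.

Current gcd = 1
gcd of all OTHER numbers (without N[0]=72): gcd([36, 47, 30]) = 1
The new gcd after any change is gcd(1, new_value).
This can be at most 1.
Since 1 = old gcd 1, the gcd can only stay the same or decrease.

Answer: no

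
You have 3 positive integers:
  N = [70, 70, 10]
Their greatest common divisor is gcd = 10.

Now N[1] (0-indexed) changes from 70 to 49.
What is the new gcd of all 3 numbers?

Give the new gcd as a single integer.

Numbers: [70, 70, 10], gcd = 10
Change: index 1, 70 -> 49
gcd of the OTHER numbers (without index 1): gcd([70, 10]) = 10
New gcd = gcd(g_others, new_val) = gcd(10, 49) = 1

Answer: 1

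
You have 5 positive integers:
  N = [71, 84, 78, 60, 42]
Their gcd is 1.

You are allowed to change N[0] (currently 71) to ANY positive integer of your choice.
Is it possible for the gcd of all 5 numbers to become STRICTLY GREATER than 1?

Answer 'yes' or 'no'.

Current gcd = 1
gcd of all OTHER numbers (without N[0]=71): gcd([84, 78, 60, 42]) = 6
The new gcd after any change is gcd(6, new_value).
This can be at most 6.
Since 6 > old gcd 1, the gcd CAN increase (e.g., set N[0] = 6).

Answer: yes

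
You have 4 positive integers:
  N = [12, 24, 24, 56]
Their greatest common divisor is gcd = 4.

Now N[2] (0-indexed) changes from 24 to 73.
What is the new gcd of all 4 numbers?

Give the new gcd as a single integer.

Numbers: [12, 24, 24, 56], gcd = 4
Change: index 2, 24 -> 73
gcd of the OTHER numbers (without index 2): gcd([12, 24, 56]) = 4
New gcd = gcd(g_others, new_val) = gcd(4, 73) = 1

Answer: 1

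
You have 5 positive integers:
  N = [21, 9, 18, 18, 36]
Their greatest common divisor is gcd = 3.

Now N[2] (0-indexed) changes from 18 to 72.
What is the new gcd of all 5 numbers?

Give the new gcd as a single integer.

Numbers: [21, 9, 18, 18, 36], gcd = 3
Change: index 2, 18 -> 72
gcd of the OTHER numbers (without index 2): gcd([21, 9, 18, 36]) = 3
New gcd = gcd(g_others, new_val) = gcd(3, 72) = 3

Answer: 3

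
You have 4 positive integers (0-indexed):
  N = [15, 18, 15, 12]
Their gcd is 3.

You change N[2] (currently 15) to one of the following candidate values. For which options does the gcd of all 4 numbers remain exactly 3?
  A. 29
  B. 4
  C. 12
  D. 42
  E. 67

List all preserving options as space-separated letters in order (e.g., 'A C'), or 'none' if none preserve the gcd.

Old gcd = 3; gcd of others (without N[2]) = 3
New gcd for candidate v: gcd(3, v). Preserves old gcd iff gcd(3, v) = 3.
  Option A: v=29, gcd(3,29)=1 -> changes
  Option B: v=4, gcd(3,4)=1 -> changes
  Option C: v=12, gcd(3,12)=3 -> preserves
  Option D: v=42, gcd(3,42)=3 -> preserves
  Option E: v=67, gcd(3,67)=1 -> changes

Answer: C D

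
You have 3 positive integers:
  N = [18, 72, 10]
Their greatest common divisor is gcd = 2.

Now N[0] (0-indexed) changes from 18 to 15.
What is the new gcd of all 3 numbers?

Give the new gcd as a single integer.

Answer: 1

Derivation:
Numbers: [18, 72, 10], gcd = 2
Change: index 0, 18 -> 15
gcd of the OTHER numbers (without index 0): gcd([72, 10]) = 2
New gcd = gcd(g_others, new_val) = gcd(2, 15) = 1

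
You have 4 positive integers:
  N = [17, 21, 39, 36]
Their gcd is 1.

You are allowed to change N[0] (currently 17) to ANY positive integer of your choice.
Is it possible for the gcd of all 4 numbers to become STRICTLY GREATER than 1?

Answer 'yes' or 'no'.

Answer: yes

Derivation:
Current gcd = 1
gcd of all OTHER numbers (without N[0]=17): gcd([21, 39, 36]) = 3
The new gcd after any change is gcd(3, new_value).
This can be at most 3.
Since 3 > old gcd 1, the gcd CAN increase (e.g., set N[0] = 3).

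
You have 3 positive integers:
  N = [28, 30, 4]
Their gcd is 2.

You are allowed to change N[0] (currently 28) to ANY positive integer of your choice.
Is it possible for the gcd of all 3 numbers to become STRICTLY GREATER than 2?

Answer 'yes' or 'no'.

Current gcd = 2
gcd of all OTHER numbers (without N[0]=28): gcd([30, 4]) = 2
The new gcd after any change is gcd(2, new_value).
This can be at most 2.
Since 2 = old gcd 2, the gcd can only stay the same or decrease.

Answer: no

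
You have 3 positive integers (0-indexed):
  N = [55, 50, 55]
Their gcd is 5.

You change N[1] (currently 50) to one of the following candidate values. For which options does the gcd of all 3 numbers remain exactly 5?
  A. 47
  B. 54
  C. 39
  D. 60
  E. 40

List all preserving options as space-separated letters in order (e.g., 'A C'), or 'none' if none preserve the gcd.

Answer: D E

Derivation:
Old gcd = 5; gcd of others (without N[1]) = 55
New gcd for candidate v: gcd(55, v). Preserves old gcd iff gcd(55, v) = 5.
  Option A: v=47, gcd(55,47)=1 -> changes
  Option B: v=54, gcd(55,54)=1 -> changes
  Option C: v=39, gcd(55,39)=1 -> changes
  Option D: v=60, gcd(55,60)=5 -> preserves
  Option E: v=40, gcd(55,40)=5 -> preserves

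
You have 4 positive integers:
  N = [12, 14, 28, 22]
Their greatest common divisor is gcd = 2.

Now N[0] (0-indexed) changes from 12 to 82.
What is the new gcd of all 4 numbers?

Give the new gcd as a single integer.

Answer: 2

Derivation:
Numbers: [12, 14, 28, 22], gcd = 2
Change: index 0, 12 -> 82
gcd of the OTHER numbers (without index 0): gcd([14, 28, 22]) = 2
New gcd = gcd(g_others, new_val) = gcd(2, 82) = 2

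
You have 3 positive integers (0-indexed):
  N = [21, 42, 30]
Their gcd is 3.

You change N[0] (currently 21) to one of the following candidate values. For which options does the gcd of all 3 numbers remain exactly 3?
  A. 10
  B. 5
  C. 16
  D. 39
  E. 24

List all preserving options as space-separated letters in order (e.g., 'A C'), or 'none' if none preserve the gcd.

Old gcd = 3; gcd of others (without N[0]) = 6
New gcd for candidate v: gcd(6, v). Preserves old gcd iff gcd(6, v) = 3.
  Option A: v=10, gcd(6,10)=2 -> changes
  Option B: v=5, gcd(6,5)=1 -> changes
  Option C: v=16, gcd(6,16)=2 -> changes
  Option D: v=39, gcd(6,39)=3 -> preserves
  Option E: v=24, gcd(6,24)=6 -> changes

Answer: D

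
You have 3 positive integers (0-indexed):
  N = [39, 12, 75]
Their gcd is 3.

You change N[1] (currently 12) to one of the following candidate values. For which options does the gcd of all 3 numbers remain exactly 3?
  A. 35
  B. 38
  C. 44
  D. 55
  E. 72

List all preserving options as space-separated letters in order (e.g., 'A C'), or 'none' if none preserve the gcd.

Old gcd = 3; gcd of others (without N[1]) = 3
New gcd for candidate v: gcd(3, v). Preserves old gcd iff gcd(3, v) = 3.
  Option A: v=35, gcd(3,35)=1 -> changes
  Option B: v=38, gcd(3,38)=1 -> changes
  Option C: v=44, gcd(3,44)=1 -> changes
  Option D: v=55, gcd(3,55)=1 -> changes
  Option E: v=72, gcd(3,72)=3 -> preserves

Answer: E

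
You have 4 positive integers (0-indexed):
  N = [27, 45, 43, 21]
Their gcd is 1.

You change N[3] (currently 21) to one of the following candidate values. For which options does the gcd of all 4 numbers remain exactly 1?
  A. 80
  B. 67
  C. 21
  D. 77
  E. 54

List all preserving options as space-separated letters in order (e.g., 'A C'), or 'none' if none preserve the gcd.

Answer: A B C D E

Derivation:
Old gcd = 1; gcd of others (without N[3]) = 1
New gcd for candidate v: gcd(1, v). Preserves old gcd iff gcd(1, v) = 1.
  Option A: v=80, gcd(1,80)=1 -> preserves
  Option B: v=67, gcd(1,67)=1 -> preserves
  Option C: v=21, gcd(1,21)=1 -> preserves
  Option D: v=77, gcd(1,77)=1 -> preserves
  Option E: v=54, gcd(1,54)=1 -> preserves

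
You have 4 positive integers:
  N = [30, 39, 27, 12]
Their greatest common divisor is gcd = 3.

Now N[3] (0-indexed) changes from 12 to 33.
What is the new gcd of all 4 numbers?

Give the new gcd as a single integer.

Numbers: [30, 39, 27, 12], gcd = 3
Change: index 3, 12 -> 33
gcd of the OTHER numbers (without index 3): gcd([30, 39, 27]) = 3
New gcd = gcd(g_others, new_val) = gcd(3, 33) = 3

Answer: 3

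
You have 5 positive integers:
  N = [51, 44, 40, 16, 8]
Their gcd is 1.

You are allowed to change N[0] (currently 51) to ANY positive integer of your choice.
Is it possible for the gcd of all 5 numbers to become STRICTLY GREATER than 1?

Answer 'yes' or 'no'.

Current gcd = 1
gcd of all OTHER numbers (without N[0]=51): gcd([44, 40, 16, 8]) = 4
The new gcd after any change is gcd(4, new_value).
This can be at most 4.
Since 4 > old gcd 1, the gcd CAN increase (e.g., set N[0] = 4).

Answer: yes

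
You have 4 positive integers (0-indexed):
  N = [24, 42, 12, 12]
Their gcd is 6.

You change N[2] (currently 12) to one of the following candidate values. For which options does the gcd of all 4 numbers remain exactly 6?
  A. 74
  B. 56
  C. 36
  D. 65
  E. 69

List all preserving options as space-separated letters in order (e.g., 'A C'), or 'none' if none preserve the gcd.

Old gcd = 6; gcd of others (without N[2]) = 6
New gcd for candidate v: gcd(6, v). Preserves old gcd iff gcd(6, v) = 6.
  Option A: v=74, gcd(6,74)=2 -> changes
  Option B: v=56, gcd(6,56)=2 -> changes
  Option C: v=36, gcd(6,36)=6 -> preserves
  Option D: v=65, gcd(6,65)=1 -> changes
  Option E: v=69, gcd(6,69)=3 -> changes

Answer: C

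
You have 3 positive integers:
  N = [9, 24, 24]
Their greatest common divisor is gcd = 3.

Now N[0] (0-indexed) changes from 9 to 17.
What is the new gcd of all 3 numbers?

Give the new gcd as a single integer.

Answer: 1

Derivation:
Numbers: [9, 24, 24], gcd = 3
Change: index 0, 9 -> 17
gcd of the OTHER numbers (without index 0): gcd([24, 24]) = 24
New gcd = gcd(g_others, new_val) = gcd(24, 17) = 1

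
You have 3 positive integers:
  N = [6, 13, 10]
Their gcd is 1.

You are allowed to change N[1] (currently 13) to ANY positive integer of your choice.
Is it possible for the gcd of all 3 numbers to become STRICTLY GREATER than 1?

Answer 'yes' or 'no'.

Answer: yes

Derivation:
Current gcd = 1
gcd of all OTHER numbers (without N[1]=13): gcd([6, 10]) = 2
The new gcd after any change is gcd(2, new_value).
This can be at most 2.
Since 2 > old gcd 1, the gcd CAN increase (e.g., set N[1] = 2).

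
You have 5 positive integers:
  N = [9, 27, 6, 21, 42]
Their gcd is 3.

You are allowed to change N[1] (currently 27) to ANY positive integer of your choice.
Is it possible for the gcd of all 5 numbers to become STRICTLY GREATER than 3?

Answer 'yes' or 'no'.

Current gcd = 3
gcd of all OTHER numbers (without N[1]=27): gcd([9, 6, 21, 42]) = 3
The new gcd after any change is gcd(3, new_value).
This can be at most 3.
Since 3 = old gcd 3, the gcd can only stay the same or decrease.

Answer: no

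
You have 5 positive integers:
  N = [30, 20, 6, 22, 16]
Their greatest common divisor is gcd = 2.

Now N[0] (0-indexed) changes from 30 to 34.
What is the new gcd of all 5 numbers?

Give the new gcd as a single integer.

Answer: 2

Derivation:
Numbers: [30, 20, 6, 22, 16], gcd = 2
Change: index 0, 30 -> 34
gcd of the OTHER numbers (without index 0): gcd([20, 6, 22, 16]) = 2
New gcd = gcd(g_others, new_val) = gcd(2, 34) = 2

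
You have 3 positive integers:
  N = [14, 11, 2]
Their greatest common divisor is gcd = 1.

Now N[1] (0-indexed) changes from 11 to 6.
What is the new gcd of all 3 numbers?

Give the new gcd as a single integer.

Numbers: [14, 11, 2], gcd = 1
Change: index 1, 11 -> 6
gcd of the OTHER numbers (without index 1): gcd([14, 2]) = 2
New gcd = gcd(g_others, new_val) = gcd(2, 6) = 2

Answer: 2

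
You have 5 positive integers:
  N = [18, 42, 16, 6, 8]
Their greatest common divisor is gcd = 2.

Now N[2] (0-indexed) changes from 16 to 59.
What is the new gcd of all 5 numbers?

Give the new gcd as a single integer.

Numbers: [18, 42, 16, 6, 8], gcd = 2
Change: index 2, 16 -> 59
gcd of the OTHER numbers (without index 2): gcd([18, 42, 6, 8]) = 2
New gcd = gcd(g_others, new_val) = gcd(2, 59) = 1

Answer: 1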